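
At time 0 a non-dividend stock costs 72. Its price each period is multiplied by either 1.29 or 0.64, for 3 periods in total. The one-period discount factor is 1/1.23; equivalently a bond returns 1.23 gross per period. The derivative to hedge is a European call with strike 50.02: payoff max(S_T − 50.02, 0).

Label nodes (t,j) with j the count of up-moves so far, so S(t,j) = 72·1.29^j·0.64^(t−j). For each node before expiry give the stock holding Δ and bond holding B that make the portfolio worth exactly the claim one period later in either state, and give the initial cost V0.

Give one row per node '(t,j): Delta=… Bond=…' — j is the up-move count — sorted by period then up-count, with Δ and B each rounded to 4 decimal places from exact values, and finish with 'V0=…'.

(0,0): Delta=0.9693 Bond=-24.5105
(1,0): Delta=0.6569 Bond=-15.7501
(1,1): Delta=0.9851 Bond=-31.6121
(2,0): Delta=0.0000 Bond=0.0000
(2,1): Delta=0.6900 Bond=-21.3427
(2,2): Delta=1.0000 Bond=-40.6667
V0=45.2825

The replicating-portfolio and risk-neutral prices coincide; use p* = (1.23−0.64)/(1.29−0.64) = 0.9077 for the latter.
At expiry t=3: V(3,0)=0.0000, V(3,1)=0.0000, V(3,2)=26.6617, V(3,3)=104.5416
(2,0): S=29.4912. Δ = (V_up−V_dn)/(S_up−S_dn) = (0.0000−0.0000)/(38.0436−18.8744) = 0.0000. V = [p*·0.0000 + (1−p*)·0.0000]/1.23 = 0.0000. B = V − Δ·S = 0.0000.
(2,1): S=59.4432. Δ = (V_up−V_dn)/(S_up−S_dn) = (26.6617−0.0000)/(76.6817−38.0436) = 0.6900. V = [p*·26.6617 + (1−p*)·0.0000]/1.23 = 19.6753. B = V − Δ·S = -21.3427.
(2,2): S=119.8152. Δ = (V_up−V_dn)/(S_up−S_dn) = (104.5416−26.6617)/(154.5616−76.6817) = 1.0000. V = [p*·104.5416 + (1−p*)·26.6617]/1.23 = 79.1485. B = V − Δ·S = -40.6667.
(1,0): S=46.0800. Δ = (V_up−V_dn)/(S_up−S_dn) = (19.6753−0.0000)/(59.4432−29.4912) = 0.6569. V = [p*·19.6753 + (1−p*)·0.0000]/1.23 = 14.5196. B = V − Δ·S = -15.7501.
(1,1): S=92.8800. Δ = (V_up−V_dn)/(S_up−S_dn) = (79.1485−19.6753)/(119.8152−59.4432) = 0.9851. V = [p*·79.1485 + (1−p*)·19.6753]/1.23 = 59.8851. B = V − Δ·S = -31.6121.
(0,0): S=72.0000. Δ = (V_up−V_dn)/(S_up−S_dn) = (59.8851−14.5196)/(92.8800−46.0800) = 0.9693. V = [p*·59.8851 + (1−p*)·14.5196]/1.23 = 45.2825. B = V − Δ·S = -24.5105.
Self-financing check: at every node Δ·S+B equals the discounted successor values.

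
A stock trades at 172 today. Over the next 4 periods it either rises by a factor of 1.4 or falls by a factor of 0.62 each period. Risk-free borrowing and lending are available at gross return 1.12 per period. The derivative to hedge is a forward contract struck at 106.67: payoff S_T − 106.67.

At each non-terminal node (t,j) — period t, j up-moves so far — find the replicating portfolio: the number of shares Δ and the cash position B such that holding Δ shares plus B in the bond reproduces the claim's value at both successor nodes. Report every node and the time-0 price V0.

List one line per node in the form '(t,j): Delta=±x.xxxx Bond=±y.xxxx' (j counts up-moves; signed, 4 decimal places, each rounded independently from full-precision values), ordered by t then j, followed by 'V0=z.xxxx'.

No-arbitrage ⇒ martingale measure with p* = (R−d)/(u−d) = 0.6410.
At expiry t=4: V(4,0)=-81.2547, V(4,1)=-49.2806, V(4,2)=22.9189, V(4,3)=185.9502, V(4,4)=554.0852
  t=3,j=0: stock 40.9924 → up 57.3894 (V=-49.2806), down 25.4153 (V=-81.2547). Price -54.2487; hedge Δ=1.0000, bond B=-95.2411.
  t=3,j=1: stock 92.5635 → up 129.5889 (V=22.9189), down 57.3894 (V=-49.2806). Price -2.6776; hedge Δ=1.0000, bond B=-95.2411.
  t=3,j=2: stock 209.0144 → up 292.6202 (V=185.9502), down 129.5889 (V=22.9189). Price 113.7733; hedge Δ=1.0000, bond B=-95.2411.
  t=3,j=3: stock 471.9680 → up 660.7552 (V=554.0852), down 292.6202 (V=185.9502). Price 376.7269; hedge Δ=1.0000, bond B=-95.2411.
  t=2,j=0: stock 66.1168 → up 92.5635 (V=-2.6776), down 40.9924 (V=-54.2487). Price -18.9199; hedge Δ=1.0000, bond B=-85.0367.
  t=2,j=1: stock 149.2960 → up 209.0144 (V=113.7733), down 92.5635 (V=-2.6776). Price 64.2593; hedge Δ=1.0000, bond B=-85.0367.
  t=2,j=2: stock 337.1200 → up 471.9680 (V=376.7269), down 209.0144 (V=113.7733). Price 252.0833; hedge Δ=1.0000, bond B=-85.0367.
  t=1,j=0: stock 106.6400 → up 149.2960 (V=64.2593), down 66.1168 (V=-18.9199). Price 30.7144; hedge Δ=1.0000, bond B=-75.9256.
  t=1,j=1: stock 240.8000 → up 337.1200 (V=252.0833), down 149.2960 (V=64.2593). Price 164.8744; hedge Δ=1.0000, bond B=-75.9256.
  t=0,j=0: stock 172.0000 → up 240.8000 (V=164.8744), down 106.6400 (V=30.7144). Price 104.2093; hedge Δ=1.0000, bond B=-67.7907.
The time-0 hedge costs 104.2093, which is the no-arbitrage price.

(0,0): Delta=1.0000 Bond=-67.7907
(1,0): Delta=1.0000 Bond=-75.9256
(1,1): Delta=1.0000 Bond=-75.9256
(2,0): Delta=1.0000 Bond=-85.0367
(2,1): Delta=1.0000 Bond=-85.0367
(2,2): Delta=1.0000 Bond=-85.0367
(3,0): Delta=1.0000 Bond=-95.2411
(3,1): Delta=1.0000 Bond=-95.2411
(3,2): Delta=1.0000 Bond=-95.2411
(3,3): Delta=1.0000 Bond=-95.2411
V0=104.2093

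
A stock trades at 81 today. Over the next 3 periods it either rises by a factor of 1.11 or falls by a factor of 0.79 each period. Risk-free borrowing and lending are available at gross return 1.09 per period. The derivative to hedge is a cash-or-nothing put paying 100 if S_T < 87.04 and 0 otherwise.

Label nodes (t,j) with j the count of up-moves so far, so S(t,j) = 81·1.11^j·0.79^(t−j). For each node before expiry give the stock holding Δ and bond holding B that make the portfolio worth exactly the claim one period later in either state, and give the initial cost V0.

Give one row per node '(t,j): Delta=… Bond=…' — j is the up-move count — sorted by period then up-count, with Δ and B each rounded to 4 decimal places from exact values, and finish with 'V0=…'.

Risk-neutral probability p* = (R−d)/(u−d) = (1.09−0.79)/(1.11−0.79) = 0.9375.
At expiry t=3: V(3,0)=100.0000, V(3,1)=100.0000, V(3,2)=100.0000, V(3,3)=0.0000
  t=2,j=0: stock 50.5521 → up 56.1128 (V=100.0000), down 39.9362 (V=100.0000). Price 91.7431; hedge Δ=0.0000, bond B=91.7431.
  t=2,j=1: stock 71.0289 → up 78.8421 (V=100.0000), down 56.1128 (V=100.0000). Price 91.7431; hedge Δ=0.0000, bond B=91.7431.
  t=2,j=2: stock 99.8001 → up 110.7781 (V=0.0000), down 78.8421 (V=100.0000). Price 5.7339; hedge Δ=-3.1313, bond B=318.2339.
  t=1,j=0: stock 63.9900 → up 71.0289 (V=91.7431), down 50.5521 (V=91.7431). Price 84.1680; hedge Δ=0.0000, bond B=84.1680.
  t=1,j=1: stock 89.9100 → up 99.8001 (V=5.7339), down 71.0289 (V=91.7431). Price 10.1922; hedge Δ=-2.9894, bond B=278.9709.
  t=0,j=0: stock 81.0000 → up 89.9100 (V=10.1922), down 63.9900 (V=84.1680). Price 13.5924; hedge Δ=-2.8540, bond B=244.7667.
Self-financing check: at every node Δ·S+B equals the discounted successor values.

(0,0): Delta=-2.8540 Bond=244.7667
(1,0): Delta=0.0000 Bond=84.1680
(1,1): Delta=-2.9894 Bond=278.9709
(2,0): Delta=0.0000 Bond=91.7431
(2,1): Delta=0.0000 Bond=91.7431
(2,2): Delta=-3.1313 Bond=318.2339
V0=13.5924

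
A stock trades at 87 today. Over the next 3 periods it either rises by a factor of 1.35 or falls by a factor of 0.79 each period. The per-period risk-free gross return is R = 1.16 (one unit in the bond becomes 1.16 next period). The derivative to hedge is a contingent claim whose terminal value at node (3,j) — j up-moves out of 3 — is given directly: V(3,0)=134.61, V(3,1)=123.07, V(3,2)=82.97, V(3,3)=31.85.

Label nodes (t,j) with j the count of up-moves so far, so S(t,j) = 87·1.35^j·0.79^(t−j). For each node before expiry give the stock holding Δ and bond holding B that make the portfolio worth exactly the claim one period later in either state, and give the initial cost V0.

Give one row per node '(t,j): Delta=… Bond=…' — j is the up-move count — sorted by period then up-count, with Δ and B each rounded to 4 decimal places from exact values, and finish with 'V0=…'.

(0,0): Delta=-0.6349 Bond=106.1001
(1,0): Delta=-0.6811 Bond=126.2524
(1,1): Delta=-0.6210 Bond=121.4451
(2,0): Delta=-0.3795 Bond=130.0773
(2,1): Delta=-0.7717 Bond=154.8618
(2,2): Delta=-0.5757 Bond=133.6946
V0=50.8632

The replicating-portfolio and risk-neutral prices coincide; use p* = (1.16−0.79)/(1.35−0.79) = 0.6607 for the latter.
At expiry t=3: V(3,0)=134.6100, V(3,1)=123.0700, V(3,2)=82.9700, V(3,3)=31.8500
Node (2,0) S=54.2967: V=(p*·123.0700+(1−p*)·134.6100)/1.16=109.4701; Δ=(123.0700−134.6100)/(73.3005−42.8944)=-0.3795; B=V−Δ·S=130.0773
Node (2,1) S=92.7855: V=(p*·82.9700+(1−p*)·123.0700)/1.16=83.2546; Δ=(82.9700−123.0700)/(125.2604−73.3005)=-0.7717; B=V−Δ·S=154.8618
Node (2,2) S=158.5575: V=(p*·31.8500+(1−p*)·82.9700)/1.16=42.4089; Δ=(31.8500−82.9700)/(214.0526−125.2604)=-0.5757; B=V−Δ·S=133.6946
Node (1,0) S=68.7300: V=(p*·83.2546+(1−p*)·109.4701)/1.16=79.4389; Δ=(83.2546−109.4701)/(92.7855−54.2967)=-0.6811; B=V−Δ·S=126.2524
Node (1,1) S=117.4500: V=(p*·42.4089+(1−p*)·83.2546)/1.16=48.5062; Δ=(42.4089−83.2546)/(158.5575−92.7855)=-0.6210; B=V−Δ·S=121.4451
Node (0,0) S=87.0000: V=(p*·48.5062+(1−p*)·79.4389)/1.16=50.8632; Δ=(48.5062−79.4389)/(117.4500−68.7300)=-0.6349; B=V−Δ·S=106.1001
The time-0 hedge costs 50.8632, which is the no-arbitrage price.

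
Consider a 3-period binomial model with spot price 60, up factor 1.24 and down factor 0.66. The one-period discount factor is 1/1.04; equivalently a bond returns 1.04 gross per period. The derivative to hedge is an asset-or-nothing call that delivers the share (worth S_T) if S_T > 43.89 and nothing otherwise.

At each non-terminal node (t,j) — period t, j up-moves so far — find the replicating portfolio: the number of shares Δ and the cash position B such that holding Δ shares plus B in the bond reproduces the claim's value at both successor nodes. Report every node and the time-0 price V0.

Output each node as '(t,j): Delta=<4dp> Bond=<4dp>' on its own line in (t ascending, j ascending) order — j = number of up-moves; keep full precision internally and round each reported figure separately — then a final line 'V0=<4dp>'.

(0,0): Delta=1.3412 Bond=-27.8319
(1,0): Delta=1.6701 Bond=-41.9704
(1,1): Delta=1.2490 Bond=-22.0897
(2,0): Delta=0.0000 Bond=0.0000
(2,1): Delta=2.1379 Bond=-66.6225
(2,2): Delta=1.0000 Bond=0.0000
V0=52.6377

Since d<R<u, set p* = (R−d)/(u−d) = 0.6552; price each node as the discounted p*-expectation of its children.
Terminal values V(3,·): V(3,0)=0.0000, V(3,1)=0.0000, V(3,2)=60.8890, V(3,3)=114.3974
  t=2,j=0: stock 26.1360 → up 32.4086 (V=0.0000), down 17.2498 (V=0.0000). Price 0.0000; hedge Δ=0.0000, bond B=0.0000.
  t=2,j=1: stock 49.1040 → up 60.8890 (V=60.8890), down 32.4086 (V=0.0000). Price 38.3584; hedge Δ=2.1379, bond B=-66.6225.
  t=2,j=2: stock 92.2560 → up 114.3974 (V=114.3974), down 60.8890 (V=60.8890). Price 92.2560; hedge Δ=1.0000, bond B=0.0000.
  t=1,j=0: stock 39.6000 → up 49.1040 (V=38.3584), down 26.1360 (V=0.0000). Price 24.1648; hedge Δ=1.6701, bond B=-41.9704.
  t=1,j=1: stock 74.4000 → up 92.2560 (V=92.2560), down 49.1040 (V=38.3584). Price 70.8371; hedge Δ=1.2490, bond B=-22.0897.
  t=0,j=0: stock 60.0000 → up 74.4000 (V=70.8371), down 39.6000 (V=24.1648). Price 52.6377; hedge Δ=1.3412, bond B=-27.8319.
Root portfolio cost Δ·60+B reproduces V0=52.6377.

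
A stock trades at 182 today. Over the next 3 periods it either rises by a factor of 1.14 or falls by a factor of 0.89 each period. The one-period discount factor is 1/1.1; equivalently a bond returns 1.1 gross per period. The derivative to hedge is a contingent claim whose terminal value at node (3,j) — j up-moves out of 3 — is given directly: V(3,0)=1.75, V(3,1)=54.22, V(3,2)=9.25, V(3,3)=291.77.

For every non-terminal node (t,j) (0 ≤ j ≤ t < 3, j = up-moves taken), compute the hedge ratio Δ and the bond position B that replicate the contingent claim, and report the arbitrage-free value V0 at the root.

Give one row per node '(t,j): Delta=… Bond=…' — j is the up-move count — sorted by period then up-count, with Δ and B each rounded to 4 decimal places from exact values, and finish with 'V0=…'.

Since d<R<u, set p* = (R−d)/(u−d) = 0.8400; price each node as the discounted p*-expectation of its children.
Terminal payoffs: V(3,0)=1.7500, V(3,1)=54.2200, V(3,2)=9.2500, V(3,3)=291.7700
  t=2,j=0: stock 144.1622 → up 164.3449 (V=54.2200), down 128.3044 (V=1.7500). Price 41.6589; hedge Δ=1.4559, bond B=-168.2211.
  t=2,j=1: stock 184.6572 → up 210.5092 (V=9.2500), down 164.3449 (V=54.2200). Price 14.9502; hedge Δ=-0.9741, bond B=194.8302.
  t=2,j=2: stock 236.5272 → up 269.6410 (V=291.7700), down 210.5092 (V=9.2500). Price 224.1516; hedge Δ=4.7778, bond B=-905.9284.
  t=1,j=0: stock 161.9800 → up 184.6572 (V=14.9502), down 144.1622 (V=41.6589). Price 17.4760; hedge Δ=-0.6596, bond B=124.3109.
  t=1,j=1: stock 207.4800 → up 236.5272 (V=224.1516), down 184.6572 (V=14.9502). Price 173.3449; hedge Δ=4.0332, bond B=-663.4609.
  t=0,j=0: stock 182.0000 → up 207.4800 (V=173.3449), down 161.9800 (V=17.4760). Price 134.9144; hedge Δ=3.4257, bond B=-488.5613.
Self-financing check: at every node Δ·S+B equals the discounted successor values.

(0,0): Delta=3.4257 Bond=-488.5613
(1,0): Delta=-0.6596 Bond=124.3109
(1,1): Delta=4.0332 Bond=-663.4609
(2,0): Delta=1.4559 Bond=-168.2211
(2,1): Delta=-0.9741 Bond=194.8302
(2,2): Delta=4.7778 Bond=-905.9284
V0=134.9144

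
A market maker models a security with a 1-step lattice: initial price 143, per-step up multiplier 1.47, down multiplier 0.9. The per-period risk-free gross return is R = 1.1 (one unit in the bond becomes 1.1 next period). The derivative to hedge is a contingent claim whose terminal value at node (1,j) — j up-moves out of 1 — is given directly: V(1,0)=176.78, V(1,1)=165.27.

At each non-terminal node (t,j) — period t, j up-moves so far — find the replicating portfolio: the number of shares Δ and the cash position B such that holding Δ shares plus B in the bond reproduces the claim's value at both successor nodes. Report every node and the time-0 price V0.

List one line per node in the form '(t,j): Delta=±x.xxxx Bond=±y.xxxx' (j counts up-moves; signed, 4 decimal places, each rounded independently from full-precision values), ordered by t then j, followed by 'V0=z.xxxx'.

(0,0): Delta=-0.1412 Bond=177.2306
V0=157.0376

Since d<R<u, set p* = (R−d)/(u−d) = 0.3509; price each node as the discounted p*-expectation of its children.
At expiry t=1: V(1,0)=176.7800, V(1,1)=165.2700
(0,0): S=143.0000. Δ = (V_up−V_dn)/(S_up−S_dn) = (165.2700−176.7800)/(210.2100−128.7000) = -0.1412. V = [p*·165.2700 + (1−p*)·176.7800]/1.1 = 157.0376. B = V − Δ·S = 177.2306.
The time-0 hedge costs 157.0376, which is the no-arbitrage price.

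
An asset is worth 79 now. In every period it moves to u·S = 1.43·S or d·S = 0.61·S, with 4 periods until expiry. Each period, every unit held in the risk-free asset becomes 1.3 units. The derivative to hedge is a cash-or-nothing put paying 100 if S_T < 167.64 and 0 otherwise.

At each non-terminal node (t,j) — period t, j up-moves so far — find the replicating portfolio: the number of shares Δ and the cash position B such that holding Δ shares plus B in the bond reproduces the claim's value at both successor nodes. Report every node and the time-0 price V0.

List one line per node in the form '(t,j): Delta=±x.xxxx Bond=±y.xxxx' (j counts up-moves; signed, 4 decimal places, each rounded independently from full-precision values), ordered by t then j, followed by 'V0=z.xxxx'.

Since d<R<u, set p* = (R−d)/(u−d) = 0.8415; price each node as the discounted p*-expectation of its children.
Terminal values V(4,·): V(4,0)=100.0000, V(4,1)=100.0000, V(4,2)=100.0000, V(4,3)=100.0000, V(4,4)=0.0000
(3,0): S=17.9315. Δ = (V_up−V_dn)/(S_up−S_dn) = (100.0000−100.0000)/(25.6420−10.9382) = 0.0000. V = [p*·100.0000 + (1−p*)·100.0000]/1.3 = 76.9231. B = V − Δ·S = 76.9231.
(3,1): S=42.0361. Δ = (V_up−V_dn)/(S_up−S_dn) = (100.0000−100.0000)/(60.1117−25.6420) = 0.0000. V = [p*·100.0000 + (1−p*)·100.0000]/1.3 = 76.9231. B = V − Δ·S = 76.9231.
(3,2): S=98.5437. Δ = (V_up−V_dn)/(S_up−S_dn) = (100.0000−100.0000)/(140.9175−60.1117) = 0.0000. V = [p*·100.0000 + (1−p*)·100.0000]/1.3 = 76.9231. B = V − Δ·S = 76.9231.
(3,3): S=231.0124. Δ = (V_up−V_dn)/(S_up−S_dn) = (0.0000−100.0000)/(330.3477−140.9175) = -0.5279. V = [p*·0.0000 + (1−p*)·100.0000]/1.3 = 12.1951. B = V − Δ·S = 134.1463.
(2,0): S=29.3959. Δ = (V_up−V_dn)/(S_up−S_dn) = (76.9231−76.9231)/(42.0361−17.9315) = 0.0000. V = [p*·76.9231 + (1−p*)·76.9231]/1.3 = 59.1716. B = V − Δ·S = 59.1716.
(2,1): S=68.9117. Δ = (V_up−V_dn)/(S_up−S_dn) = (76.9231−76.9231)/(98.5437−42.0361) = 0.0000. V = [p*·76.9231 + (1−p*)·76.9231]/1.3 = 59.1716. B = V − Δ·S = 59.1716.
(2,2): S=161.5471. Δ = (V_up−V_dn)/(S_up−S_dn) = (12.1951−76.9231)/(231.0124−98.5437) = -0.4886. V = [p*·12.1951 + (1−p*)·76.9231]/1.3 = 17.2745. B = V − Δ·S = 96.2110.
(1,0): S=48.1900. Δ = (V_up−V_dn)/(S_up−S_dn) = (59.1716−59.1716)/(68.9117−29.3959) = 0.0000. V = [p*·59.1716 + (1−p*)·59.1716]/1.3 = 45.5166. B = V − Δ·S = 45.5166.
(1,1): S=112.9700. Δ = (V_up−V_dn)/(S_up−S_dn) = (17.2745−59.1716)/(161.5471−68.9117) = -0.4523. V = [p*·17.2745 + (1−p*)·59.1716]/1.3 = 18.3975. B = V − Δ·S = 69.4915.
(0,0): S=79.0000. Δ = (V_up−V_dn)/(S_up−S_dn) = (18.3975−45.5166)/(112.9700−48.1900) = -0.4186. V = [p*·18.3975 + (1−p*)·45.5166]/1.3 = 17.4591. B = V − Δ·S = 50.5312.
The time-0 hedge costs 17.4591, which is the no-arbitrage price.

(0,0): Delta=-0.4186 Bond=50.5312
(1,0): Delta=0.0000 Bond=45.5166
(1,1): Delta=-0.4523 Bond=69.4915
(2,0): Delta=0.0000 Bond=59.1716
(2,1): Delta=0.0000 Bond=59.1716
(2,2): Delta=-0.4886 Bond=96.2110
(3,0): Delta=0.0000 Bond=76.9231
(3,1): Delta=0.0000 Bond=76.9231
(3,2): Delta=0.0000 Bond=76.9231
(3,3): Delta=-0.5279 Bond=134.1463
V0=17.4591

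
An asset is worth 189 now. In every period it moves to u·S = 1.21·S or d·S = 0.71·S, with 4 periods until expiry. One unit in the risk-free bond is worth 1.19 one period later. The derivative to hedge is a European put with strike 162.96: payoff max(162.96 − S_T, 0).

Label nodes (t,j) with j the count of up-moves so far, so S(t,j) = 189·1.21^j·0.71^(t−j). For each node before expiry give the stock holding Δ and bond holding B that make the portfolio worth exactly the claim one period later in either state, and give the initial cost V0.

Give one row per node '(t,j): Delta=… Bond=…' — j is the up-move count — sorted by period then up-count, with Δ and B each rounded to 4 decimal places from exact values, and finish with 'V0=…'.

The replicating-portfolio and risk-neutral prices coincide; use p* = (1.19−0.71)/(1.21−0.71) = 0.9600 for the latter.
Terminal payoffs: V(4,0)=114.9319, V(4,1)=81.1093, V(4,2)=23.4680, V(4,3)=0.0000, V(4,4)=0.0000
(3,0): S=67.6452. Δ = (V_up−V_dn)/(S_up−S_dn) = (81.1093−114.9319)/(81.8507−48.0281) = -1.0000. V = [p*·81.1093 + (1−p*)·114.9319]/1.19 = 69.2960. B = V − Δ·S = 136.9412.
(3,1): S=115.2826. Δ = (V_up−V_dn)/(S_up−S_dn) = (23.4680−81.1093)/(139.4920−81.8507) = -1.0000. V = [p*·23.4680 + (1−p*)·81.1093]/1.19 = 21.6585. B = V − Δ·S = 136.9412.
(3,2): S=196.4676. Δ = (V_up−V_dn)/(S_up−S_dn) = (0.0000−23.4680)/(237.7258−139.4920) = -0.2389. V = [p*·0.0000 + (1−p*)·23.4680]/1.19 = 0.7888. B = V − Δ·S = 47.7249.
(3,3): S=334.8250. Δ = (V_up−V_dn)/(S_up−S_dn) = (0.0000−0.0000)/(405.1383−237.7258) = 0.0000. V = [p*·0.0000 + (1−p*)·0.0000]/1.19 = 0.0000. B = V − Δ·S = 0.0000.
(2,0): S=95.2749. Δ = (V_up−V_dn)/(S_up−S_dn) = (21.6585−69.2960)/(115.2826−67.6452) = -1.0000. V = [p*·21.6585 + (1−p*)·69.2960]/1.19 = 19.8017. B = V − Δ·S = 115.0766.
(2,1): S=162.3699. Δ = (V_up−V_dn)/(S_up−S_dn) = (0.7888−21.6585)/(196.4676−115.2826) = -0.2571. V = [p*·0.7888 + (1−p*)·21.6585]/1.19 = 1.3644. B = V − Δ·S = 43.1038.
(2,2): S=276.7149. Δ = (V_up−V_dn)/(S_up−S_dn) = (0.0000−0.7888)/(334.8250−196.4676) = -0.0057. V = [p*·0.0000 + (1−p*)·0.7888]/1.19 = 0.0265. B = V − Δ·S = 1.6042.
(1,0): S=134.1900. Δ = (V_up−V_dn)/(S_up−S_dn) = (1.3644−19.8017)/(162.3699−95.2749) = -0.2748. V = [p*·1.3644 + (1−p*)·19.8017]/1.19 = 1.7663. B = V − Δ·S = 38.6409.
(1,1): S=228.6900. Δ = (V_up−V_dn)/(S_up−S_dn) = (0.0265−1.3644)/(276.7149−162.3699) = -0.0117. V = [p*·0.0265 + (1−p*)·1.3644]/1.19 = 0.0673. B = V − Δ·S = 2.7430.
(0,0): S=189.0000. Δ = (V_up−V_dn)/(S_up−S_dn) = (0.0673−1.7663)/(228.6900−134.1900) = -0.0180. V = [p*·0.0673 + (1−p*)·1.7663]/1.19 = 0.1136. B = V − Δ·S = 3.5117.
Each (Δ,B) replicates both successor values, so the strategy is self-financing and V0 is arbitrage-free.

(0,0): Delta=-0.0180 Bond=3.5117
(1,0): Delta=-0.2748 Bond=38.6409
(1,1): Delta=-0.0117 Bond=2.7430
(2,0): Delta=-1.0000 Bond=115.0766
(2,1): Delta=-0.2571 Bond=43.1038
(2,2): Delta=-0.0057 Bond=1.6042
(3,0): Delta=-1.0000 Bond=136.9412
(3,1): Delta=-1.0000 Bond=136.9412
(3,2): Delta=-0.2389 Bond=47.7249
(3,3): Delta=0.0000 Bond=0.0000
V0=0.1136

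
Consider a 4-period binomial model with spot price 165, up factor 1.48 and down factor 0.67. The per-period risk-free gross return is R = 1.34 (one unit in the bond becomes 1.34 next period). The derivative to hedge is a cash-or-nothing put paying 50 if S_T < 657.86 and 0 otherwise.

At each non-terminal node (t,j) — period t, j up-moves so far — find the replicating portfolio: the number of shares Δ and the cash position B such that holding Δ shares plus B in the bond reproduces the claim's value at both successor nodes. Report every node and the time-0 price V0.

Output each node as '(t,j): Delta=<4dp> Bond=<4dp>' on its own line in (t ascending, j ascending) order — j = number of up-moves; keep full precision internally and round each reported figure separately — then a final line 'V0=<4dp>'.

(0,0): Delta=-0.0880 Bond=22.7674
(1,0): Delta=0.0000 Bond=20.7805
(1,1): Delta=-0.0963 Bond=32.5410
(2,0): Delta=0.0000 Bond=27.8458
(2,1): Delta=0.0000 Bond=27.8458
(2,2): Delta=-0.1054 Bond=46.8978
(3,0): Delta=0.0000 Bond=37.3134
(3,1): Delta=0.0000 Bond=37.3134
(3,2): Delta=0.0000 Bond=37.3134
(3,3): Delta=-0.1154 Bond=68.1776
V0=8.2483

Risk-neutral probability p* = (R−d)/(u−d) = (1.34−0.67)/(1.48−0.67) = 0.8272.
At expiry t=4: V(4,0)=50.0000, V(4,1)=50.0000, V(4,2)=50.0000, V(4,3)=50.0000, V(4,4)=0.0000
Node (3,0) S=49.6259: V=(p*·50.0000+(1−p*)·50.0000)/1.34=37.3134; Δ=(50.0000−50.0000)/(73.4463−33.2493)=0.0000; B=V−Δ·S=37.3134
Node (3,1) S=109.6214: V=(p*·50.0000+(1−p*)·50.0000)/1.34=37.3134; Δ=(50.0000−50.0000)/(162.2396−73.4463)=0.0000; B=V−Δ·S=37.3134
Node (3,2) S=242.1487: V=(p*·50.0000+(1−p*)·50.0000)/1.34=37.3134; Δ=(50.0000−50.0000)/(358.3801−162.2396)=0.0000; B=V−Δ·S=37.3134
Node (3,3) S=534.8957: V=(p*·0.0000+(1−p*)·50.0000)/1.34=6.4492; Δ=(0.0000−50.0000)/(791.6456−358.3801)=-0.1154; B=V−Δ·S=68.1776
Node (2,0) S=74.0685: V=(p*·37.3134+(1−p*)·37.3134)/1.34=27.8458; Δ=(37.3134−37.3134)/(109.6214−49.6259)=0.0000; B=V−Δ·S=27.8458
Node (2,1) S=163.6140: V=(p*·37.3134+(1−p*)·37.3134)/1.34=27.8458; Δ=(37.3134−37.3134)/(242.1487−109.6214)=0.0000; B=V−Δ·S=27.8458
Node (2,2) S=361.4160: V=(p*·6.4492+(1−p*)·37.3134)/1.34=8.7939; Δ=(6.4492−37.3134)/(534.8957−242.1487)=-0.1054; B=V−Δ·S=46.8978
Node (1,0) S=110.5500: V=(p*·27.8458+(1−p*)·27.8458)/1.34=20.7805; Δ=(27.8458−27.8458)/(163.6140−74.0685)=0.0000; B=V−Δ·S=20.7805
Node (1,1) S=244.2000: V=(p*·8.7939+(1−p*)·27.8458)/1.34=9.0200; Δ=(8.7939−27.8458)/(361.4160−163.6140)=-0.0963; B=V−Δ·S=32.5410
Node (0,0) S=165.0000: V=(p*·9.0200+(1−p*)·20.7805)/1.34=8.2483; Δ=(9.0200−20.7805)/(244.2000−110.5500)=-0.0880; B=V−Δ·S=22.7674
Check: Δ(0,0)·S0 + B(0,0) = 8.2483 = V0.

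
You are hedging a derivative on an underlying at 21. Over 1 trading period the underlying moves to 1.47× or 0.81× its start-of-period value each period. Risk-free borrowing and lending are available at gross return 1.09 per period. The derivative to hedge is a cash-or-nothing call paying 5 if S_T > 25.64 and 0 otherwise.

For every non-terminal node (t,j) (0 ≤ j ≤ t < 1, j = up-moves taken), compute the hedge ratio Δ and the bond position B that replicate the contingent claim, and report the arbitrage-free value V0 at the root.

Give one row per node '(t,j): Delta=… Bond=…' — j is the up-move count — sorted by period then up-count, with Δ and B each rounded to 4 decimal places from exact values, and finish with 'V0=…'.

(0,0): Delta=0.3608 Bond=-5.6297
V0=1.9461

The replicating-portfolio and risk-neutral prices coincide; use p* = (1.09−0.81)/(1.47−0.81) = 0.4242 for the latter.
Terminal values V(1,·): V(1,0)=0.0000, V(1,1)=5.0000
  t=0,j=0: stock 21.0000 → up 30.8700 (V=5.0000), down 17.0100 (V=0.0000). Price 1.9461; hedge Δ=0.3608, bond B=-5.6297.
Each (Δ,B) replicates both successor values, so the strategy is self-financing and V0 is arbitrage-free.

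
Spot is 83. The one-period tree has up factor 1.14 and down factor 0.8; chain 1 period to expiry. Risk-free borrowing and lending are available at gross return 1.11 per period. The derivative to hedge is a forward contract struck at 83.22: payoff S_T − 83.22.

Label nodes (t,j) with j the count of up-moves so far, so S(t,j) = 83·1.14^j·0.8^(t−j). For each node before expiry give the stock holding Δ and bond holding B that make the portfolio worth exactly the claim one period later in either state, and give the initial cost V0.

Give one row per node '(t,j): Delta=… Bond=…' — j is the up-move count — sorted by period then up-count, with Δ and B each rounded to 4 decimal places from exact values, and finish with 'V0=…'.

Under the risk-neutral measure, an up-move has probability p* = (R−d)/(u−d) = 0.9118 and values discount at R = 1.11.
Terminal payoffs: V(1,0)=-16.8200, V(1,1)=11.4000
  t=0,j=0: stock 83.0000 → up 94.6200 (V=11.4000), down 66.4000 (V=-16.8200). Price 8.0270; hedge Δ=1.0000, bond B=-74.9730.
Root portfolio cost Δ·83+B reproduces V0=8.0270.

(0,0): Delta=1.0000 Bond=-74.9730
V0=8.0270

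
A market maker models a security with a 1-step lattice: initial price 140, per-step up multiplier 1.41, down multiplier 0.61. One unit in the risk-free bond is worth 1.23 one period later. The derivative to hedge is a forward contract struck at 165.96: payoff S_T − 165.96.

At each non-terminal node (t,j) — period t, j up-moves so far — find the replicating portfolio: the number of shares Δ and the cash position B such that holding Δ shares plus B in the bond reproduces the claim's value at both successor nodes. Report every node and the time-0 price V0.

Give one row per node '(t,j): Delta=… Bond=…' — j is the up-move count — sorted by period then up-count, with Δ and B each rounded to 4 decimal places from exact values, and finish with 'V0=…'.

(0,0): Delta=1.0000 Bond=-134.9268
V0=5.0732

No-arbitrage ⇒ martingale measure with p* = (R−d)/(u−d) = 0.7750.
Terminal values V(1,·): V(1,0)=-80.5600, V(1,1)=31.4400
  t=0,j=0: stock 140.0000 → up 197.4000 (V=31.4400), down 85.4000 (V=-80.5600). Price 5.0732; hedge Δ=1.0000, bond B=-134.9268.
Self-financing check: at every node Δ·S+B equals the discounted successor values.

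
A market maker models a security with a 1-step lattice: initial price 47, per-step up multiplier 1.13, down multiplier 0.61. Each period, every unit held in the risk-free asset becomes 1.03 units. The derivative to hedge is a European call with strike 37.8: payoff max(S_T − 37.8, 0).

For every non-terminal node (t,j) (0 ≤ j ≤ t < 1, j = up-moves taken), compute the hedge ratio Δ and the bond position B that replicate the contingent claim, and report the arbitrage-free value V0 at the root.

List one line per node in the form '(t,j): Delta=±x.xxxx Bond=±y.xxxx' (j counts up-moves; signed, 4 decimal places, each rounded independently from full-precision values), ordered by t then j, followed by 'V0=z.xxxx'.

Under the risk-neutral measure, an up-move has probability p* = (R−d)/(u−d) = 0.8077 and values discount at R = 1.03.
At expiry t=1: V(1,0)=0.0000, V(1,1)=15.3100
(0,0): S=47.0000. Δ = (V_up−V_dn)/(S_up−S_dn) = (15.3100−0.0000)/(53.1100−28.6700) = 0.6264. V = [p*·15.3100 + (1−p*)·0.0000]/1.03 = 12.0056. B = V − Δ·S = -17.4367.
Root portfolio cost Δ·47+B reproduces V0=12.0056.

(0,0): Delta=0.6264 Bond=-17.4367
V0=12.0056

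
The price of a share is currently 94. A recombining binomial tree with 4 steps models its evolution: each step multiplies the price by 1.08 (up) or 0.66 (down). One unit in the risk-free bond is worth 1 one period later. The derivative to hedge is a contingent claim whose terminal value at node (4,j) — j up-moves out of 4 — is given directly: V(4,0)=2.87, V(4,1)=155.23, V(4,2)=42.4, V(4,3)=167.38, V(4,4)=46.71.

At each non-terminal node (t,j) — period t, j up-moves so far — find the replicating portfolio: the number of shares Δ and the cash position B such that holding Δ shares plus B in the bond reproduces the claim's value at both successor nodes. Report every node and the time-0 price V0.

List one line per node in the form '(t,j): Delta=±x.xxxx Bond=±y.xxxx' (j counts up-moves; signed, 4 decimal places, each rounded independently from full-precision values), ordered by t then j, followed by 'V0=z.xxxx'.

Under the risk-neutral measure, an up-move has probability p* = (R−d)/(u−d) = 0.8095 and values discount at R = 1.
Terminal payoffs: V(4,0)=2.8700, V(4,1)=155.2300, V(4,2)=42.4000, V(4,3)=167.3800, V(4,4)=46.7100
  t=3,j=0: stock 27.0246 → up 29.1866 (V=155.2300), down 17.8363 (V=2.8700). Price 126.2090; hedge Δ=13.4234, bond B=-236.5529.
  t=3,j=1: stock 44.2221 → up 47.7599 (V=42.4000), down 29.1866 (V=155.2300). Price 63.8914; hedge Δ=-6.0749, bond B=332.5343.
  t=3,j=2: stock 72.3635 → up 78.1525 (V=167.3800), down 47.7599 (V=42.4000). Price 143.5743; hedge Δ=4.1122, bond B=-153.9971.
  t=3,j=3: stock 118.4129 → up 127.8860 (V=46.7100), down 78.1525 (V=167.3800). Price 69.6948; hedge Δ=-2.4263, bond B=357.0043.
  t=2,j=0: stock 40.9464 → up 44.2221 (V=63.8914), down 27.0246 (V=126.2090). Price 75.7615; hedge Δ=-3.6236, bond B=224.1367.
  t=2,j=1: stock 67.0032 → up 72.3635 (V=143.5743), down 44.2221 (V=63.8914). Price 128.3966; hedge Δ=2.8315, bond B=-61.3245.
  t=2,j=2: stock 109.6416 → up 118.4129 (V=69.6948), down 72.3635 (V=143.5743). Price 83.7671; hedge Δ=-1.6044, bond B=259.6707.
  t=1,j=0: stock 62.0400 → up 67.0032 (V=128.3966), down 40.9464 (V=75.7615). Price 118.3709; hedge Δ=2.0200, bond B=-6.9509.
  t=1,j=1: stock 101.5200 → up 109.6416 (V=83.7671), down 67.0032 (V=128.3966). Price 92.2679; hedge Δ=-1.0467, bond B=198.5287.
  t=0,j=0: stock 94.0000 → up 101.5200 (V=92.2679), down 62.0400 (V=118.3709). Price 97.2399; hedge Δ=-0.6612, bond B=159.3898.
Check: Δ(0,0)·S0 + B(0,0) = 97.2399 = V0.

(0,0): Delta=-0.6612 Bond=159.3898
(1,0): Delta=2.0200 Bond=-6.9509
(1,1): Delta=-1.0467 Bond=198.5287
(2,0): Delta=-3.6236 Bond=224.1367
(2,1): Delta=2.8315 Bond=-61.3245
(2,2): Delta=-1.6044 Bond=259.6707
(3,0): Delta=13.4234 Bond=-236.5529
(3,1): Delta=-6.0749 Bond=332.5343
(3,2): Delta=4.1122 Bond=-153.9971
(3,3): Delta=-2.4263 Bond=357.0043
V0=97.2399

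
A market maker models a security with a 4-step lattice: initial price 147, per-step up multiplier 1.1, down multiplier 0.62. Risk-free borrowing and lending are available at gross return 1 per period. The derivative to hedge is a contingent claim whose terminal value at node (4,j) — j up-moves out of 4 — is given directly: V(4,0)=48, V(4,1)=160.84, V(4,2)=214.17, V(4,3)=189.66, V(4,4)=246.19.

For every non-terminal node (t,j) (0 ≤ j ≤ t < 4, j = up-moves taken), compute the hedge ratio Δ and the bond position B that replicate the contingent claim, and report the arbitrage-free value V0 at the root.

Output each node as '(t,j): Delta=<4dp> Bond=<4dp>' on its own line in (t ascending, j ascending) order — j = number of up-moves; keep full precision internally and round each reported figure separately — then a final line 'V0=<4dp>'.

Since d<R<u, set p* = (R−d)/(u−d) = 0.7917; price each node as the discounted p*-expectation of its children.
Terminal values V(4,·): V(4,0)=48.0000, V(4,1)=160.8400, V(4,2)=214.1700, V(4,3)=189.6600, V(4,4)=246.1900
Node (3,0) S=35.0342: V=(p*·160.8400+(1−p*)·48.0000)/1=137.3317; Δ=(160.8400−48.0000)/(38.5376−21.7212)=6.7101; B=V−Δ·S=-97.7517
Node (3,1) S=62.1575: V=(p*·214.1700+(1−p*)·160.8400)/1=203.0596; Δ=(214.1700−160.8400)/(68.3732−38.5376)=1.7875; B=V−Δ·S=91.9554
Node (3,2) S=110.2794: V=(p*·189.6600+(1−p*)·214.1700)/1=194.7663; Δ=(189.6600−214.1700)/(121.3073−68.3732)=-0.4630; B=V−Δ·S=245.8287
Node (3,3) S=195.6570: V=(p*·246.1900+(1−p*)·189.6600)/1=234.4129; Δ=(246.1900−189.6600)/(215.2227−121.3073)=0.6019; B=V−Δ·S=116.6421
Node (2,0) S=56.5068: V=(p*·203.0596+(1−p*)·137.3317)/1=189.3663; Δ=(203.0596−137.3317)/(62.1575−35.0342)=2.4233; B=V−Δ·S=52.4331
Node (2,1) S=100.2540: V=(p*·194.7663+(1−p*)·203.0596)/1=196.4940; Δ=(194.7663−203.0596)/(110.2794−62.1575)=-0.1723; B=V−Δ·S=213.7718
Node (2,2) S=177.8700: V=(p*·234.4129+(1−p*)·194.7663)/1=226.1532; Δ=(234.4129−194.7663)/(195.6570−110.2794)=0.4644; B=V−Δ·S=143.5560
Node (1,0) S=91.1400: V=(p*·196.4940+(1−p*)·189.3663)/1=195.0091; Δ=(196.4940−189.3663)/(100.2540−56.5068)=0.1629; B=V−Δ·S=180.1596
Node (1,1) S=161.7000: V=(p*·226.1532+(1−p*)·196.4940)/1=219.9742; Δ=(226.1532−196.4940)/(177.8700−100.2540)=0.3821; B=V−Δ·S=158.1843
Node (0,0) S=147.0000: V=(p*·219.9742+(1−p*)·195.0091)/1=214.7731; Δ=(219.9742−195.0091)/(161.7000−91.1400)=0.3538; B=V−Δ·S=162.7625
Each (Δ,B) replicates both successor values, so the strategy is self-financing and V0 is arbitrage-free.

(0,0): Delta=0.3538 Bond=162.7625
(1,0): Delta=0.1629 Bond=180.1596
(1,1): Delta=0.3821 Bond=158.1843
(2,0): Delta=2.4233 Bond=52.4331
(2,1): Delta=-0.1723 Bond=213.7718
(2,2): Delta=0.4644 Bond=143.5560
(3,0): Delta=6.7101 Bond=-97.7517
(3,1): Delta=1.7875 Bond=91.9554
(3,2): Delta=-0.4630 Bond=245.8287
(3,3): Delta=0.6019 Bond=116.6421
V0=214.7731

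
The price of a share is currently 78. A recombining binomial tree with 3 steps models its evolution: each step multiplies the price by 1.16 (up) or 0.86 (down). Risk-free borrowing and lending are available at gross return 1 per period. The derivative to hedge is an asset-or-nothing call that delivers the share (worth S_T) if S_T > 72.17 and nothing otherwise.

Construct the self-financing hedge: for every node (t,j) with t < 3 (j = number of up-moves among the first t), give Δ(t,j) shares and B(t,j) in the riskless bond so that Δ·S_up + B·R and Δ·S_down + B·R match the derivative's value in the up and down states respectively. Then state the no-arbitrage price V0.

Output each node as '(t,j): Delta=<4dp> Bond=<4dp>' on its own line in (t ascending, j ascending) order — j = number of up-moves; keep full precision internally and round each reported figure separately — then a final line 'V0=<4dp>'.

(0,0): Delta=2.2132 Bond=-128.8017
(1,0): Delta=2.0932 Bond=-120.7516
(1,1): Delta=2.3148 Bond=-138.0019
(2,0): Delta=0.0000 Bond=0.0000
(2,1): Delta=3.8667 Bond=-258.7535
(2,2): Delta=1.0000 Bond=0.0000
V0=43.8250

Under the risk-neutral measure, an up-move has probability p* = (R−d)/(u−d) = 0.4667 and values discount at R = 1.
Payoff layer (t=3): V(3,0)=0.0000, V(3,1)=0.0000, V(3,2)=90.2628, V(3,3)=121.7499
Node (2,0) S=57.6888: V=(p*·0.0000+(1−p*)·0.0000)/1=0.0000; Δ=(0.0000−0.0000)/(66.9190−49.6124)=0.0000; B=V−Δ·S=0.0000
Node (2,1) S=77.8128: V=(p*·90.2628+(1−p*)·0.0000)/1=42.1227; Δ=(90.2628−0.0000)/(90.2628−66.9190)=3.8667; B=V−Δ·S=-258.7535
Node (2,2) S=104.9568: V=(p*·121.7499+(1−p*)·90.2628)/1=104.9568; Δ=(121.7499−90.2628)/(121.7499−90.2628)=1.0000; B=V−Δ·S=0.0000
Node (1,0) S=67.0800: V=(p*·42.1227+(1−p*)·0.0000)/1=19.6572; Δ=(42.1227−0.0000)/(77.8128−57.6888)=2.0932; B=V−Δ·S=-120.7516
Node (1,1) S=90.4800: V=(p*·104.9568+(1−p*)·42.1227)/1=71.4453; Δ=(104.9568−42.1227)/(104.9568−77.8128)=2.3148; B=V−Δ·S=-138.0019
Node (0,0) S=78.0000: V=(p*·71.4453+(1−p*)·19.6572)/1=43.8250; Δ=(71.4453−19.6572)/(90.4800−67.0800)=2.2132; B=V−Δ·S=-128.8017
Root portfolio cost Δ·78+B reproduces V0=43.8250.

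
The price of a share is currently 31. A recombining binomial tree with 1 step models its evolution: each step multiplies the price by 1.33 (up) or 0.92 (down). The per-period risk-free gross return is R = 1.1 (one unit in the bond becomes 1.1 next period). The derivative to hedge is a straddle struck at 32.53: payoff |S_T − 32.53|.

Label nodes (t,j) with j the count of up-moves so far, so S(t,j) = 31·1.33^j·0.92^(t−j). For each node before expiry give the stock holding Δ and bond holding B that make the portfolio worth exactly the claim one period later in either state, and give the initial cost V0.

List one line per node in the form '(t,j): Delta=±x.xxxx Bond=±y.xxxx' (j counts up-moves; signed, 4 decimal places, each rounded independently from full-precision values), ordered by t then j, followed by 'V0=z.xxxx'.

(0,0): Delta=0.3690 Bond=-5.9217
V0=5.5173

Since d<R<u, set p* = (R−d)/(u−d) = 0.4390; price each node as the discounted p*-expectation of its children.
Terminal values V(1,·): V(1,0)=4.0100, V(1,1)=8.7000
Node (0,0) S=31.0000: V=(p*·8.7000+(1−p*)·4.0100)/1.1=5.5173; Δ=(8.7000−4.0100)/(41.2300−28.5200)=0.3690; B=V−Δ·S=-5.9217
Root portfolio cost Δ·31+B reproduces V0=5.5173.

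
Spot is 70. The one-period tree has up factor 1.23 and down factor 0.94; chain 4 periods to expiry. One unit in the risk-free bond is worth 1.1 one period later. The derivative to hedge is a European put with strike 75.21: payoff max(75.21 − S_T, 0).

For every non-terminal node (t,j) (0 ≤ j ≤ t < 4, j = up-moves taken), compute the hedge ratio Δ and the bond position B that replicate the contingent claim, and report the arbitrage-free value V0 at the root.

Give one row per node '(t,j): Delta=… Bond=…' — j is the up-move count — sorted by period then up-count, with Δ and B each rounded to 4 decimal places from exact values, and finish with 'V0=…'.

Under the risk-neutral measure, an up-move has probability p* = (R−d)/(u−d) = 0.5517 and values discount at R = 1.1.
At expiry t=4: V(4,0)=20.5576, V(4,1)=3.6967, V(4,2)=0.0000, V(4,3)=0.0000, V(4,4)=0.0000
(3,0): S=58.1409. Δ = (V_up−V_dn)/(S_up−S_dn) = (3.6967−20.5576)/(71.5133−54.6524) = -1.0000. V = [p*·3.6967 + (1−p*)·20.5576]/1.1 = 10.2318. B = V − Δ·S = 68.3727.
(3,1): S=76.0780. Δ = (V_up−V_dn)/(S_up−S_dn) = (0.0000−3.6967)/(93.5759−71.5133) = -0.1676. V = [p*·0.0000 + (1−p*)·3.6967]/1.1 = 1.5065. B = V − Δ·S = 14.2538.
(3,2): S=99.5488. Δ = (V_up−V_dn)/(S_up−S_dn) = (0.0000−0.0000)/(122.4450−93.5759) = 0.0000. V = [p*·0.0000 + (1−p*)·0.0000]/1.1 = 0.0000. B = V − Δ·S = 0.0000.
(3,3): S=130.2607. Δ = (V_up−V_dn)/(S_up−S_dn) = (0.0000−0.0000)/(160.2206−122.4450) = 0.0000. V = [p*·0.0000 + (1−p*)·0.0000]/1.1 = 0.0000. B = V − Δ·S = 0.0000.
(2,0): S=61.8520. Δ = (V_up−V_dn)/(S_up−S_dn) = (1.5065−10.2318)/(76.0780−58.1409) = -0.4864. V = [p*·1.5065 + (1−p*)·10.2318]/1.1 = 4.9253. B = V − Δ·S = 35.0127.
(2,1): S=80.9340. Δ = (V_up−V_dn)/(S_up−S_dn) = (0.0000−1.5065)/(99.5488−76.0780) = -0.0642. V = [p*·0.0000 + (1−p*)·1.5065]/1.1 = 0.6139. B = V − Δ·S = 5.8088.
(2,2): S=105.9030. Δ = (V_up−V_dn)/(S_up−S_dn) = (0.0000−0.0000)/(130.2607−99.5488) = 0.0000. V = [p*·0.0000 + (1−p*)·0.0000]/1.1 = 0.0000. B = V − Δ·S = 0.0000.
(1,0): S=65.8000. Δ = (V_up−V_dn)/(S_up−S_dn) = (0.6139−4.9253)/(80.9340−61.8520) = -0.2259. V = [p*·0.6139 + (1−p*)·4.9253]/1.1 = 2.3151. B = V − Δ·S = 17.1820.
(1,1): S=86.1000. Δ = (V_up−V_dn)/(S_up−S_dn) = (0.0000−0.6139)/(105.9030−80.9340) = -0.0246. V = [p*·0.0000 + (1−p*)·0.6139]/1.1 = 0.2502. B = V − Δ·S = 2.3672.
(0,0): S=70.0000. Δ = (V_up−V_dn)/(S_up−S_dn) = (0.2502−2.3151)/(86.1000−65.8000) = -0.1017. V = [p*·0.2502 + (1−p*)·2.3151]/1.1 = 1.0690. B = V − Δ·S = 8.1894.
Each (Δ,B) replicates both successor values, so the strategy is self-financing and V0 is arbitrage-free.

(0,0): Delta=-0.1017 Bond=8.1894
(1,0): Delta=-0.2259 Bond=17.1820
(1,1): Delta=-0.0246 Bond=2.3672
(2,0): Delta=-0.4864 Bond=35.0127
(2,1): Delta=-0.0642 Bond=5.8088
(2,2): Delta=0.0000 Bond=0.0000
(3,0): Delta=-1.0000 Bond=68.3727
(3,1): Delta=-0.1676 Bond=14.2538
(3,2): Delta=0.0000 Bond=0.0000
(3,3): Delta=0.0000 Bond=0.0000
V0=1.0690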